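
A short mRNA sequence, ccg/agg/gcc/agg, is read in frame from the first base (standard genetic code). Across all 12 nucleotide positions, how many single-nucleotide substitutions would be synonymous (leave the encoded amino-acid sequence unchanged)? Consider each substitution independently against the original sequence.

Codon 1 (CCG, Pro): 3 synonymous substitutions.
Codon 2 (AGG, Arg): 2 synonymous substitutions.
Codon 3 (GCC, Ala): 3 synonymous substitutions.
Codon 4 (AGG, Arg): 2 synonymous substitutions.
Total: 3 + 2 + 3 + 2 = 10.

10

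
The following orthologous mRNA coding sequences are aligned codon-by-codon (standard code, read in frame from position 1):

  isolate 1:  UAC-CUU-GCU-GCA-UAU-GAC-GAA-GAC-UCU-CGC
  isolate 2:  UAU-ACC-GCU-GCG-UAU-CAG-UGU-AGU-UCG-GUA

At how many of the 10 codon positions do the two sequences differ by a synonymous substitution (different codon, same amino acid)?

3

Codon 1: UAC Tyr / UAU Tyr — synonymous.
Codon 2: CUU Leu / ACC Thr — nonsynonymous.
Codon 3: GCU Ala / GCU Ala — identical.
Codon 4: GCA Ala / GCG Ala — synonymous.
Codon 5: UAU Tyr / UAU Tyr — identical.
Codon 6: GAC Asp / CAG Gln — nonsynonymous.
Codon 7: GAA Glu / UGU Cys — nonsynonymous.
Codon 8: GAC Asp / AGU Ser — nonsynonymous.
Codon 9: UCU Ser / UCG Ser — synonymous.
Codon 10: CGC Arg / GUA Val — nonsynonymous.
Synonymous differences: 3.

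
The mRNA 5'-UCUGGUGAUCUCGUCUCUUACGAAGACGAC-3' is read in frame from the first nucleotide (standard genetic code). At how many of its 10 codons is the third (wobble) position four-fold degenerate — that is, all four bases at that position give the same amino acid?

Codon 1 UCU (Ser): third position 4-fold.
Codon 2 GGU (Gly): third position 4-fold.
Codon 3 GAU (Asp): third position 2-fold.
Codon 4 CUC (Leu): third position 4-fold.
Codon 5 GUC (Val): third position 4-fold.
Codon 6 UCU (Ser): third position 4-fold.
Codon 7 UAC (Tyr): third position 2-fold.
Codon 8 GAA (Glu): third position 2-fold.
Codon 9 GAC (Asp): third position 2-fold.
Codon 10 GAC (Asp): third position 2-fold.
Four-fold degenerate third positions: 5.

5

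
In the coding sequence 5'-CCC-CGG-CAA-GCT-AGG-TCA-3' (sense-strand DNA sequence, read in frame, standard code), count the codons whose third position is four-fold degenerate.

4

Codon 1 CCC (Pro): third position 4-fold.
Codon 2 CGG (Arg): third position 4-fold.
Codon 3 CAA (Gln): third position 2-fold.
Codon 4 GCT (Ala): third position 4-fold.
Codon 5 AGG (Arg): third position 2-fold.
Codon 6 TCA (Ser): third position 4-fold.
Four-fold degenerate third positions: 4.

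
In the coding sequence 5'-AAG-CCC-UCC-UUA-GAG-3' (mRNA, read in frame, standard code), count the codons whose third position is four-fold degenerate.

Codon 1 AAG (Lys): third position 2-fold.
Codon 2 CCC (Pro): third position 4-fold.
Codon 3 UCC (Ser): third position 4-fold.
Codon 4 UUA (Leu): third position 2-fold.
Codon 5 GAG (Glu): third position 2-fold.
Four-fold degenerate third positions: 2.

2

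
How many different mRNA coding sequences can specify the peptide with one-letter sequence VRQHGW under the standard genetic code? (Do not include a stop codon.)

Val: 4 codons.
Arg: 6 codons.
Gln: 2 codons.
His: 2 codons.
Gly: 4 codons.
Trp: 1 codon.
4 × 6 × 2 × 2 × 4 × 1 = 384.

384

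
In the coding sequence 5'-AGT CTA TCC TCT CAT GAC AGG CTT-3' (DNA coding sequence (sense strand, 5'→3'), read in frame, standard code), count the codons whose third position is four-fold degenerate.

Codon 1 AGT (Ser): third position 2-fold.
Codon 2 CTA (Leu): third position 4-fold.
Codon 3 TCC (Ser): third position 4-fold.
Codon 4 TCT (Ser): third position 4-fold.
Codon 5 CAT (His): third position 2-fold.
Codon 6 GAC (Asp): third position 2-fold.
Codon 7 AGG (Arg): third position 2-fold.
Codon 8 CTT (Leu): third position 4-fold.
Four-fold degenerate third positions: 4.

4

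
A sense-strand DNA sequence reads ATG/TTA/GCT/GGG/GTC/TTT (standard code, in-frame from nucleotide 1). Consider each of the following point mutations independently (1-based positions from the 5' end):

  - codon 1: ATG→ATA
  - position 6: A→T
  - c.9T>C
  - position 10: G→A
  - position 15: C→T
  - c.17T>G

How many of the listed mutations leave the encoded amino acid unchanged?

2

Codon 1: ATG (Met) → ATA (Ile) — missense.
Codon 2: TTA (Leu) → TTT (Phe) — missense.
Codon 3: GCT (Ala) → GCC (Ala) — synonymous.
Codon 4: GGG (Gly) → AGG (Arg) — missense.
Codon 5: GTC (Val) → GTT (Val) — synonymous.
Codon 6: TTT (Phe) → TGT (Cys) — missense.
Synonymous: 2 of 6.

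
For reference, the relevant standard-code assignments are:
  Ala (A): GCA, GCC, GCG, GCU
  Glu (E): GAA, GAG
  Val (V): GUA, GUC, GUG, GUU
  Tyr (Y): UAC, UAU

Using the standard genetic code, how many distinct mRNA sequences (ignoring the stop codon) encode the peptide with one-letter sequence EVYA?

Glu: 2 codons.
Val: 4 codons.
Tyr: 2 codons.
Ala: 4 codons.
2 × 4 × 2 × 4 = 64.

64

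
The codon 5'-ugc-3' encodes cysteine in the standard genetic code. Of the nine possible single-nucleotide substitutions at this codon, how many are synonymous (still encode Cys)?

Position 1: none → 0 synonymous.
Position 2: none → 0 synonymous.
Position 3: UGU → 1 synonymous.
Total: 0 + 0 + 1 = 1.

1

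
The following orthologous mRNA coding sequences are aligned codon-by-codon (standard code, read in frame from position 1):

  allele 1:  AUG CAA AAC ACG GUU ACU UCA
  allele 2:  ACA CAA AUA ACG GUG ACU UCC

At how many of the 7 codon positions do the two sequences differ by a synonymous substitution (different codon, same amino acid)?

2

Codon 1: AUG Met / ACA Thr — nonsynonymous.
Codon 2: CAA Gln / CAA Gln — identical.
Codon 3: AAC Asn / AUA Ile — nonsynonymous.
Codon 4: ACG Thr / ACG Thr — identical.
Codon 5: GUU Val / GUG Val — synonymous.
Codon 6: ACU Thr / ACU Thr — identical.
Codon 7: UCA Ser / UCC Ser — synonymous.
Synonymous differences: 2.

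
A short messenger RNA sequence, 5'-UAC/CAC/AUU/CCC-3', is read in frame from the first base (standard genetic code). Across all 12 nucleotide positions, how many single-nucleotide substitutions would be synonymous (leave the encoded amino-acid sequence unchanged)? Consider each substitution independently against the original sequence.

7

Codon 1 (UAC, Tyr): 1 synonymous substitution.
Codon 2 (CAC, His): 1 synonymous substitution.
Codon 3 (AUU, Ile): 2 synonymous substitutions.
Codon 4 (CCC, Pro): 3 synonymous substitutions.
Total: 1 + 1 + 2 + 3 = 7.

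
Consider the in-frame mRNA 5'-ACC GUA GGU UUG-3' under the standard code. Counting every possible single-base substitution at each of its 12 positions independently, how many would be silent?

11

Codon 1 (ACC, Thr): 3 synonymous substitutions.
Codon 2 (GUA, Val): 3 synonymous substitutions.
Codon 3 (GGU, Gly): 3 synonymous substitutions.
Codon 4 (UUG, Leu): 2 synonymous substitutions.
Total: 3 + 3 + 3 + 2 = 11.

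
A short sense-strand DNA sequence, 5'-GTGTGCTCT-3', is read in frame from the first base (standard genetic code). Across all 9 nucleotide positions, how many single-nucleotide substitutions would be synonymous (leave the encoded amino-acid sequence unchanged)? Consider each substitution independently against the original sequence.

Codon 1 (GTG, Val): 3 synonymous substitutions.
Codon 2 (TGC, Cys): 1 synonymous substitution.
Codon 3 (TCT, Ser): 3 synonymous substitutions.
Total: 3 + 1 + 3 = 7.

7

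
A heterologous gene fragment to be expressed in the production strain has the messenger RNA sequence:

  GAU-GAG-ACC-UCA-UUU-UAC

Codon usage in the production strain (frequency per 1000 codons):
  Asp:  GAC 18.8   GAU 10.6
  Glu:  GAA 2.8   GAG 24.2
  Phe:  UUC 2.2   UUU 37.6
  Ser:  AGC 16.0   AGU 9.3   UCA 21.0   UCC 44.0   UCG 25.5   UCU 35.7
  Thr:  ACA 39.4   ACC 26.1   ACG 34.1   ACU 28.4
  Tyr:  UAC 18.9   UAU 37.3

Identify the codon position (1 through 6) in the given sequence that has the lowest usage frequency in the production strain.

Codon 1 GAU (Asp): 10.6 per 1000.
Codon 2 GAG (Glu): 24.2 per 1000.
Codon 3 ACC (Thr): 26.1 per 1000.
Codon 4 UCA (Ser): 21.0 per 1000.
Codon 5 UUU (Phe): 37.6 per 1000.
Codon 6 UAC (Tyr): 18.9 per 1000.
Lowest frequency is 10.6 at codon 1.

1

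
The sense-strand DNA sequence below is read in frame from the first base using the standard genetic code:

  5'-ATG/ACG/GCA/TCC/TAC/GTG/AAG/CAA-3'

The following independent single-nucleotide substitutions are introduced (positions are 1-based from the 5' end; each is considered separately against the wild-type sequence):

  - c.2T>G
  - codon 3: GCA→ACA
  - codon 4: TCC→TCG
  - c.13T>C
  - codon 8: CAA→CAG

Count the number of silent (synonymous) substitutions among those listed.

2

Codon 1: ATG (Met) → AGG (Arg) — missense.
Codon 3: GCA (Ala) → ACA (Thr) — missense.
Codon 4: TCC (Ser) → TCG (Ser) — synonymous.
Codon 5: TAC (Tyr) → CAC (His) — missense.
Codon 8: CAA (Gln) → CAG (Gln) — synonymous.
Synonymous: 2 of 5.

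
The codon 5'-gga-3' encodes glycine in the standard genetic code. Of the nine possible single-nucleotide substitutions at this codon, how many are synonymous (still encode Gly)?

3

Position 1: none → 0 synonymous.
Position 2: none → 0 synonymous.
Position 3: GGT, GGC, GGG → 3 synonymous.
Total: 0 + 0 + 3 = 3.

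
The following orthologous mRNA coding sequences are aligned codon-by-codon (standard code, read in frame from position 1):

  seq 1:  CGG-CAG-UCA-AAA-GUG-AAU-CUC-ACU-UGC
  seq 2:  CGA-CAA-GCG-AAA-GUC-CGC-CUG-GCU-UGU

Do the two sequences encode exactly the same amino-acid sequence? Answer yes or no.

no

Codon 1: CGG Arg / CGA Arg — synonymous.
Codon 2: CAG Gln / CAA Gln — synonymous.
Codon 3: UCA Ser / GCG Ala — nonsynonymous.
Codon 4: AAA Lys / AAA Lys — identical.
Codon 5: GUG Val / GUC Val — synonymous.
Codon 6: AAU Asn / CGC Arg — nonsynonymous.
Codon 7: CUC Leu / CUG Leu — synonymous.
Codon 8: ACU Thr / GCU Ala — nonsynonymous.
Codon 9: UGC Cys / UGU Cys — synonymous.
Nonsynonymous differences: 3 → different protein.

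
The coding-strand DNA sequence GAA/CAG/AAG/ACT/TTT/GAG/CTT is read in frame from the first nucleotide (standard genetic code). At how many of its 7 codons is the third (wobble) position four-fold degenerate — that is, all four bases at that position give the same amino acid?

2

Codon 1 GAA (Glu): third position 2-fold.
Codon 2 CAG (Gln): third position 2-fold.
Codon 3 AAG (Lys): third position 2-fold.
Codon 4 ACT (Thr): third position 4-fold.
Codon 5 TTT (Phe): third position 2-fold.
Codon 6 GAG (Glu): third position 2-fold.
Codon 7 CTT (Leu): third position 4-fold.
Four-fold degenerate third positions: 2.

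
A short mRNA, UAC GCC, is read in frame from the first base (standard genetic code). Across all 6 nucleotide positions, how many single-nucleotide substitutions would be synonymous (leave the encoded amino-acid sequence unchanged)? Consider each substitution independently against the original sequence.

4

Codon 1 (UAC, Tyr): 1 synonymous substitution.
Codon 2 (GCC, Ala): 3 synonymous substitutions.
Total: 1 + 3 = 4.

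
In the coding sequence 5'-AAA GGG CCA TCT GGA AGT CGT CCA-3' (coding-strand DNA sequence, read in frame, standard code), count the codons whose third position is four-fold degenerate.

Codon 1 AAA (Lys): third position 2-fold.
Codon 2 GGG (Gly): third position 4-fold.
Codon 3 CCA (Pro): third position 4-fold.
Codon 4 TCT (Ser): third position 4-fold.
Codon 5 GGA (Gly): third position 4-fold.
Codon 6 AGT (Ser): third position 2-fold.
Codon 7 CGT (Arg): third position 4-fold.
Codon 8 CCA (Pro): third position 4-fold.
Four-fold degenerate third positions: 6.

6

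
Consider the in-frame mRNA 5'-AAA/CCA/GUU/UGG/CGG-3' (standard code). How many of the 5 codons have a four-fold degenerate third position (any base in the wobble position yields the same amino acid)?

Codon 1 AAA (Lys): third position 2-fold.
Codon 2 CCA (Pro): third position 4-fold.
Codon 3 GUU (Val): third position 4-fold.
Codon 4 UGG (Trp): third position 1-fold.
Codon 5 CGG (Arg): third position 4-fold.
Four-fold degenerate third positions: 3.

3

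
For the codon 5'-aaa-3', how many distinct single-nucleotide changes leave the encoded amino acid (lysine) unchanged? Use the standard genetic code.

Position 1: none → 0 synonymous.
Position 2: none → 0 synonymous.
Position 3: AAG → 1 synonymous.
Total: 0 + 0 + 1 = 1.

1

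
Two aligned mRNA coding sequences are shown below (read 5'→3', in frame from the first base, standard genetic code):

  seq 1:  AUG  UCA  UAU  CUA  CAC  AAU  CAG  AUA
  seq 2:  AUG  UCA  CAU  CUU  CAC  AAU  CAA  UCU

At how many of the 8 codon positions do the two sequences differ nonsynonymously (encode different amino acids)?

Codon 1: AUG Met / AUG Met — identical.
Codon 2: UCA Ser / UCA Ser — identical.
Codon 3: UAU Tyr / CAU His — nonsynonymous.
Codon 4: CUA Leu / CUU Leu — synonymous.
Codon 5: CAC His / CAC His — identical.
Codon 6: AAU Asn / AAU Asn — identical.
Codon 7: CAG Gln / CAA Gln — synonymous.
Codon 8: AUA Ile / UCU Ser — nonsynonymous.
Nonsynonymous differences: 2.

2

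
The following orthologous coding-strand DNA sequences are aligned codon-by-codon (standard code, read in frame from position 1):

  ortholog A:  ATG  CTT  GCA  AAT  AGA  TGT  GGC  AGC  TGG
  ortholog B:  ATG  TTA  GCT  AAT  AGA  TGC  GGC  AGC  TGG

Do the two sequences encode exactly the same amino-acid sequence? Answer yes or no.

yes

Codon 1: ATG Met / ATG Met — identical.
Codon 2: CTT Leu / TTA Leu — synonymous.
Codon 3: GCA Ala / GCT Ala — synonymous.
Codon 4: AAT Asn / AAT Asn — identical.
Codon 5: AGA Arg / AGA Arg — identical.
Codon 6: TGT Cys / TGC Cys — synonymous.
Codon 7: GGC Gly / GGC Gly — identical.
Codon 8: AGC Ser / AGC Ser — identical.
Codon 9: TGG Trp / TGG Trp — identical.
Nonsynonymous differences: 0 → same protein.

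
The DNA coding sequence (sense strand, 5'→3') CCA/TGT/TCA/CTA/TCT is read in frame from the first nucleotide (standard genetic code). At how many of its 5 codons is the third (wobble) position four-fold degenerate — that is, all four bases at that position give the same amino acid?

Codon 1 CCA (Pro): third position 4-fold.
Codon 2 TGT (Cys): third position 2-fold.
Codon 3 TCA (Ser): third position 4-fold.
Codon 4 CTA (Leu): third position 4-fold.
Codon 5 TCT (Ser): third position 4-fold.
Four-fold degenerate third positions: 4.

4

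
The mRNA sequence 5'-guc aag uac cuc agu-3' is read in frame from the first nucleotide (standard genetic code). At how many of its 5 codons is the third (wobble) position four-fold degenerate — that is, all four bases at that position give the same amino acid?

2

Codon 1 GUC (Val): third position 4-fold.
Codon 2 AAG (Lys): third position 2-fold.
Codon 3 UAC (Tyr): third position 2-fold.
Codon 4 CUC (Leu): third position 4-fold.
Codon 5 AGU (Ser): third position 2-fold.
Four-fold degenerate third positions: 2.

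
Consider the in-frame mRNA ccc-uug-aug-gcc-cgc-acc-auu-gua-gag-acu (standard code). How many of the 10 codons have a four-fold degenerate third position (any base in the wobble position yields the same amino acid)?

Codon 1 CCC (Pro): third position 4-fold.
Codon 2 UUG (Leu): third position 2-fold.
Codon 3 AUG (Met): third position 1-fold.
Codon 4 GCC (Ala): third position 4-fold.
Codon 5 CGC (Arg): third position 4-fold.
Codon 6 ACC (Thr): third position 4-fold.
Codon 7 AUU (Ile): third position 3-fold.
Codon 8 GUA (Val): third position 4-fold.
Codon 9 GAG (Glu): third position 2-fold.
Codon 10 ACU (Thr): third position 4-fold.
Four-fold degenerate third positions: 6.

6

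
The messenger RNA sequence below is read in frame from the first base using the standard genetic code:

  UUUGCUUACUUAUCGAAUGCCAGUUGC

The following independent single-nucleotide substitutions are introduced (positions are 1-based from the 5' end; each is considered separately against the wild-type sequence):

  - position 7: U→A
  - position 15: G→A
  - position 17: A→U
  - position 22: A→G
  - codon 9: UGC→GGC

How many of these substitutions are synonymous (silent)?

Codon 3: UAC (Tyr) → AAC (Asn) — missense.
Codon 5: UCG (Ser) → UCA (Ser) — synonymous.
Codon 6: AAU (Asn) → AUU (Ile) — missense.
Codon 8: AGU (Ser) → GGU (Gly) — missense.
Codon 9: UGC (Cys) → GGC (Gly) — missense.
Synonymous: 1 of 5.

1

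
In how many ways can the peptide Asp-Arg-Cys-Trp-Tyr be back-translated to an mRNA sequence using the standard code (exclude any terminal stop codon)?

Asp: 2 codons.
Arg: 6 codons.
Cys: 2 codons.
Trp: 1 codon.
Tyr: 2 codons.
2 × 6 × 2 × 1 × 2 = 48.

48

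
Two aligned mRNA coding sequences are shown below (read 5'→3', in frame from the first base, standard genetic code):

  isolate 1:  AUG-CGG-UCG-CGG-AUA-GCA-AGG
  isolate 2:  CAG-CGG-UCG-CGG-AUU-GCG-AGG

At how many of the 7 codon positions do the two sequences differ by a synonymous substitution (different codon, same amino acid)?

Codon 1: AUG Met / CAG Gln — nonsynonymous.
Codon 2: CGG Arg / CGG Arg — identical.
Codon 3: UCG Ser / UCG Ser — identical.
Codon 4: CGG Arg / CGG Arg — identical.
Codon 5: AUA Ile / AUU Ile — synonymous.
Codon 6: GCA Ala / GCG Ala — synonymous.
Codon 7: AGG Arg / AGG Arg — identical.
Synonymous differences: 2.

2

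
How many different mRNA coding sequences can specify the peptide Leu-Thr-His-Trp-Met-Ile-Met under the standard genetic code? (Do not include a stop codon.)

144

Leu: 6 codons.
Thr: 4 codons.
His: 2 codons.
Trp: 1 codon.
Met: 1 codon.
Ile: 3 codons.
Met: 1 codon.
6 × 4 × 2 × 1 × 1 × 3 × 1 = 144.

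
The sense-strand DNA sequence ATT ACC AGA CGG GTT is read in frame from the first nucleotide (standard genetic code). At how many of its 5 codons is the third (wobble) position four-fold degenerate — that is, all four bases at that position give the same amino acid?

Codon 1 ATT (Ile): third position 3-fold.
Codon 2 ACC (Thr): third position 4-fold.
Codon 3 AGA (Arg): third position 2-fold.
Codon 4 CGG (Arg): third position 4-fold.
Codon 5 GTT (Val): third position 4-fold.
Four-fold degenerate third positions: 3.

3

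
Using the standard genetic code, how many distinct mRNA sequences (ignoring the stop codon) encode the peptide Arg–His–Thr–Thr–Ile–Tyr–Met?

Arg: 6 codons.
His: 2 codons.
Thr: 4 codons.
Thr: 4 codons.
Ile: 3 codons.
Tyr: 2 codons.
Met: 1 codon.
6 × 2 × 4 × 4 × 3 × 2 × 1 = 1152.

1152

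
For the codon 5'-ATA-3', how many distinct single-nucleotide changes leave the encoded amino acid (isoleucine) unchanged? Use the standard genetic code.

Position 1: none → 0 synonymous.
Position 2: none → 0 synonymous.
Position 3: ATT, ATC → 2 synonymous.
Total: 0 + 0 + 2 = 2.

2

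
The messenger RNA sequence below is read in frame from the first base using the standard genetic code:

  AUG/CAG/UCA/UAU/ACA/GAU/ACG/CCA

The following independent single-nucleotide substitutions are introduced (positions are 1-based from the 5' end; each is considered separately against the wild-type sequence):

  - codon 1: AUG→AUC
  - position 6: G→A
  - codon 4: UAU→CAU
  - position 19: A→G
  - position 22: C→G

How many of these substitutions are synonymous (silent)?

1

Codon 1: AUG (Met) → AUC (Ile) — missense.
Codon 2: CAG (Gln) → CAA (Gln) — synonymous.
Codon 4: UAU (Tyr) → CAU (His) — missense.
Codon 7: ACG (Thr) → GCG (Ala) — missense.
Codon 8: CCA (Pro) → GCA (Ala) — missense.
Synonymous: 1 of 5.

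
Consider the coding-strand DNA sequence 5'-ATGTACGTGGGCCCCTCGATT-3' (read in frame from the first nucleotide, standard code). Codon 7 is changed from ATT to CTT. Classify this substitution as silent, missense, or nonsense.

Position 19 falls in codon 7: ATT → Ile.
After the substitution the codon is CTT → Leu.
Ile ≠ Leu, so this is a missense mutation.

missense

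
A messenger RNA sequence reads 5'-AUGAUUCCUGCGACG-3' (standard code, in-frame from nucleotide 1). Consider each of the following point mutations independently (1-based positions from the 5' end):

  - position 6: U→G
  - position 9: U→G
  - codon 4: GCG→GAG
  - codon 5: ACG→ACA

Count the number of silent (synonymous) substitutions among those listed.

2

Codon 2: AUU (Ile) → AUG (Met) — missense.
Codon 3: CCU (Pro) → CCG (Pro) — synonymous.
Codon 4: GCG (Ala) → GAG (Glu) — missense.
Codon 5: ACG (Thr) → ACA (Thr) — synonymous.
Synonymous: 2 of 4.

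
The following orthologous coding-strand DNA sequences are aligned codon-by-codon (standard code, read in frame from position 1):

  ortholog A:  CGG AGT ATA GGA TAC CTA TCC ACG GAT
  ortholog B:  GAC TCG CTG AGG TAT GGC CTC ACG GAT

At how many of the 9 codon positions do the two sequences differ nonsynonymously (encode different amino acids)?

Codon 1: CGG Arg / GAC Asp — nonsynonymous.
Codon 2: AGT Ser / TCG Ser — synonymous.
Codon 3: ATA Ile / CTG Leu — nonsynonymous.
Codon 4: GGA Gly / AGG Arg — nonsynonymous.
Codon 5: TAC Tyr / TAT Tyr — synonymous.
Codon 6: CTA Leu / GGC Gly — nonsynonymous.
Codon 7: TCC Ser / CTC Leu — nonsynonymous.
Codon 8: ACG Thr / ACG Thr — identical.
Codon 9: GAT Asp / GAT Asp — identical.
Nonsynonymous differences: 5.

5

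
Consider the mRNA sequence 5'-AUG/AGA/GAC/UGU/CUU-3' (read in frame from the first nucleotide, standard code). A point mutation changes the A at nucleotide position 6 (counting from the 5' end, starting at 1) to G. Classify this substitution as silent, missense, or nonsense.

Position 6 falls in codon 2: AGA → Arg.
After the substitution the codon is AGG → Arg.
Both encode Arg, so the change is synonymous.

silent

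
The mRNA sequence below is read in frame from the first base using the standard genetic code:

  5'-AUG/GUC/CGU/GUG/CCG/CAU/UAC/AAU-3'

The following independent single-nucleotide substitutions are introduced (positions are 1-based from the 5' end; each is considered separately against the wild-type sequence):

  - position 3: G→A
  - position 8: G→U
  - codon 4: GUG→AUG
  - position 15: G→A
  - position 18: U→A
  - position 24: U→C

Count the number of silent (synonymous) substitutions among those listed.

Codon 1: AUG (Met) → AUA (Ile) — missense.
Codon 3: CGU (Arg) → CUU (Leu) — missense.
Codon 4: GUG (Val) → AUG (Met) — missense.
Codon 5: CCG (Pro) → CCA (Pro) — synonymous.
Codon 6: CAU (His) → CAA (Gln) — missense.
Codon 8: AAU (Asn) → AAC (Asn) — synonymous.
Synonymous: 2 of 6.

2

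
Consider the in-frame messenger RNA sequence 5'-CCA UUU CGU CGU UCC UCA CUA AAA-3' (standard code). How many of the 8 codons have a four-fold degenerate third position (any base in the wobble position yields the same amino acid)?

Codon 1 CCA (Pro): third position 4-fold.
Codon 2 UUU (Phe): third position 2-fold.
Codon 3 CGU (Arg): third position 4-fold.
Codon 4 CGU (Arg): third position 4-fold.
Codon 5 UCC (Ser): third position 4-fold.
Codon 6 UCA (Ser): third position 4-fold.
Codon 7 CUA (Leu): third position 4-fold.
Codon 8 AAA (Lys): third position 2-fold.
Four-fold degenerate third positions: 6.

6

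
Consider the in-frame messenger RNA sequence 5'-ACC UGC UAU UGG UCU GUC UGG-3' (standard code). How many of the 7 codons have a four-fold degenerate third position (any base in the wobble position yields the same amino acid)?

3

Codon 1 ACC (Thr): third position 4-fold.
Codon 2 UGC (Cys): third position 2-fold.
Codon 3 UAU (Tyr): third position 2-fold.
Codon 4 UGG (Trp): third position 1-fold.
Codon 5 UCU (Ser): third position 4-fold.
Codon 6 GUC (Val): third position 4-fold.
Codon 7 UGG (Trp): third position 1-fold.
Four-fold degenerate third positions: 3.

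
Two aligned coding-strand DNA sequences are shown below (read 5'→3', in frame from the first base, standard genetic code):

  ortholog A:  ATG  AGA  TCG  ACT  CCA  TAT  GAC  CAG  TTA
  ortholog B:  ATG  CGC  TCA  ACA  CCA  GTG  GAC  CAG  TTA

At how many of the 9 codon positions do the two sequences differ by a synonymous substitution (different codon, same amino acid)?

Codon 1: ATG Met / ATG Met — identical.
Codon 2: AGA Arg / CGC Arg — synonymous.
Codon 3: TCG Ser / TCA Ser — synonymous.
Codon 4: ACT Thr / ACA Thr — synonymous.
Codon 5: CCA Pro / CCA Pro — identical.
Codon 6: TAT Tyr / GTG Val — nonsynonymous.
Codon 7: GAC Asp / GAC Asp — identical.
Codon 8: CAG Gln / CAG Gln — identical.
Codon 9: TTA Leu / TTA Leu — identical.
Synonymous differences: 3.

3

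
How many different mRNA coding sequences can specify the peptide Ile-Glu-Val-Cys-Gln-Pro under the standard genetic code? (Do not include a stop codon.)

Ile: 3 codons.
Glu: 2 codons.
Val: 4 codons.
Cys: 2 codons.
Gln: 2 codons.
Pro: 4 codons.
3 × 2 × 4 × 2 × 2 × 4 = 384.

384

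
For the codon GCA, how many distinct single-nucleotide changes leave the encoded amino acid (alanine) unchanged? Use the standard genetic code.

Position 1: none → 0 synonymous.
Position 2: none → 0 synonymous.
Position 3: GCU, GCC, GCG → 3 synonymous.
Total: 0 + 0 + 3 = 3.

3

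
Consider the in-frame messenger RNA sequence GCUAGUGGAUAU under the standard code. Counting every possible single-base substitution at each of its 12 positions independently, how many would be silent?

Codon 1 (GCU, Ala): 3 synonymous substitutions.
Codon 2 (AGU, Ser): 1 synonymous substitution.
Codon 3 (GGA, Gly): 3 synonymous substitutions.
Codon 4 (UAU, Tyr): 1 synonymous substitution.
Total: 3 + 1 + 3 + 1 = 8.

8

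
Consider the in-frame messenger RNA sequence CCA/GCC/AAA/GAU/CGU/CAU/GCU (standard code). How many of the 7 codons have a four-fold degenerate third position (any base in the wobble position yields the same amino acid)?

4

Codon 1 CCA (Pro): third position 4-fold.
Codon 2 GCC (Ala): third position 4-fold.
Codon 3 AAA (Lys): third position 2-fold.
Codon 4 GAU (Asp): third position 2-fold.
Codon 5 CGU (Arg): third position 4-fold.
Codon 6 CAU (His): third position 2-fold.
Codon 7 GCU (Ala): third position 4-fold.
Four-fold degenerate third positions: 4.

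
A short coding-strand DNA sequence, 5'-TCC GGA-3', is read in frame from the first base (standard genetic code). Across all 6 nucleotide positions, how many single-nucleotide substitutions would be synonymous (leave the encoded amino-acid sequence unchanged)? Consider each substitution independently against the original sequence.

Codon 1 (TCC, Ser): 3 synonymous substitutions.
Codon 2 (GGA, Gly): 3 synonymous substitutions.
Total: 3 + 3 = 6.

6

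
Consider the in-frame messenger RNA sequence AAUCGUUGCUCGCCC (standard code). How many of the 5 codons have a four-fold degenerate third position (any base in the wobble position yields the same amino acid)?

Codon 1 AAU (Asn): third position 2-fold.
Codon 2 CGU (Arg): third position 4-fold.
Codon 3 UGC (Cys): third position 2-fold.
Codon 4 UCG (Ser): third position 4-fold.
Codon 5 CCC (Pro): third position 4-fold.
Four-fold degenerate third positions: 3.

3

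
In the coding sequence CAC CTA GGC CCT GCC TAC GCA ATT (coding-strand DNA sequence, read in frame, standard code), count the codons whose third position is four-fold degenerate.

5

Codon 1 CAC (His): third position 2-fold.
Codon 2 CTA (Leu): third position 4-fold.
Codon 3 GGC (Gly): third position 4-fold.
Codon 4 CCT (Pro): third position 4-fold.
Codon 5 GCC (Ala): third position 4-fold.
Codon 6 TAC (Tyr): third position 2-fold.
Codon 7 GCA (Ala): third position 4-fold.
Codon 8 ATT (Ile): third position 3-fold.
Four-fold degenerate third positions: 5.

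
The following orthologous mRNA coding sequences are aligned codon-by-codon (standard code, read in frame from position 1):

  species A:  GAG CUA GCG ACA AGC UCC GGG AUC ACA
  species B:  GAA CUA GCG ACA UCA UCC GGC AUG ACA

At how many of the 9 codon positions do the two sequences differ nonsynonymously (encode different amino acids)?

Codon 1: GAG Glu / GAA Glu — synonymous.
Codon 2: CUA Leu / CUA Leu — identical.
Codon 3: GCG Ala / GCG Ala — identical.
Codon 4: ACA Thr / ACA Thr — identical.
Codon 5: AGC Ser / UCA Ser — synonymous.
Codon 6: UCC Ser / UCC Ser — identical.
Codon 7: GGG Gly / GGC Gly — synonymous.
Codon 8: AUC Ile / AUG Met — nonsynonymous.
Codon 9: ACA Thr / ACA Thr — identical.
Nonsynonymous differences: 1.

1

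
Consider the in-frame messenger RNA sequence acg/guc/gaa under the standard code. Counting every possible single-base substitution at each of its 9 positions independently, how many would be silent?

Codon 1 (ACG, Thr): 3 synonymous substitutions.
Codon 2 (GUC, Val): 3 synonymous substitutions.
Codon 3 (GAA, Glu): 1 synonymous substitution.
Total: 3 + 3 + 1 = 7.

7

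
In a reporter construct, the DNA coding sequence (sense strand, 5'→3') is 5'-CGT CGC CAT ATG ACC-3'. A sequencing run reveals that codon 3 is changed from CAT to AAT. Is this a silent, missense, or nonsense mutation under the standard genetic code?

missense

Position 7 falls in codon 3: CAT → His.
After the substitution the codon is AAT → Asn.
His ≠ Asn, so this is a missense mutation.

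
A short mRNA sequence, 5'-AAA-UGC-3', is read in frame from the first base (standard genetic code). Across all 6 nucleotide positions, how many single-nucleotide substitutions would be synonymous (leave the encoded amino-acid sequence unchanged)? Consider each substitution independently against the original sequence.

Codon 1 (AAA, Lys): 1 synonymous substitution.
Codon 2 (UGC, Cys): 1 synonymous substitution.
Total: 1 + 1 = 2.

2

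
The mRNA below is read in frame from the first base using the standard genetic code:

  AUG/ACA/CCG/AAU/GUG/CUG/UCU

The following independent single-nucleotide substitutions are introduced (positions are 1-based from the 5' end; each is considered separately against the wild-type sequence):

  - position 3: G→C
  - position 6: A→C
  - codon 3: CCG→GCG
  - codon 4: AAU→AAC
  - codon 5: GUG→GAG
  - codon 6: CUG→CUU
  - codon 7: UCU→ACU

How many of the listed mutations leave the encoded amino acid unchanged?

Codon 1: AUG (Met) → AUC (Ile) — missense.
Codon 2: ACA (Thr) → ACC (Thr) — synonymous.
Codon 3: CCG (Pro) → GCG (Ala) — missense.
Codon 4: AAU (Asn) → AAC (Asn) — synonymous.
Codon 5: GUG (Val) → GAG (Glu) — missense.
Codon 6: CUG (Leu) → CUU (Leu) — synonymous.
Codon 7: UCU (Ser) → ACU (Thr) — missense.
Synonymous: 3 of 7.

3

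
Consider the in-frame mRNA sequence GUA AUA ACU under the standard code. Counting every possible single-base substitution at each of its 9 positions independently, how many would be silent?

Codon 1 (GUA, Val): 3 synonymous substitutions.
Codon 2 (AUA, Ile): 2 synonymous substitutions.
Codon 3 (ACU, Thr): 3 synonymous substitutions.
Total: 3 + 2 + 3 = 8.

8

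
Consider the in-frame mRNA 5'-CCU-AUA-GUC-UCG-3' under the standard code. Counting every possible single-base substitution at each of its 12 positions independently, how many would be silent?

Codon 1 (CCU, Pro): 3 synonymous substitutions.
Codon 2 (AUA, Ile): 2 synonymous substitutions.
Codon 3 (GUC, Val): 3 synonymous substitutions.
Codon 4 (UCG, Ser): 3 synonymous substitutions.
Total: 3 + 2 + 3 + 3 = 11.

11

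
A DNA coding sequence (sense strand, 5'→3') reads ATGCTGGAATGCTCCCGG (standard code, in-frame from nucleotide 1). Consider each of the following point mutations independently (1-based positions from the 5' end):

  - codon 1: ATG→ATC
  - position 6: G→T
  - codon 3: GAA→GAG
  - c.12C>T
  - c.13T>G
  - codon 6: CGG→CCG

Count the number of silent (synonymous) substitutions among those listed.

Codon 1: ATG (Met) → ATC (Ile) — missense.
Codon 2: CTG (Leu) → CTT (Leu) — synonymous.
Codon 3: GAA (Glu) → GAG (Glu) — synonymous.
Codon 4: TGC (Cys) → TGT (Cys) — synonymous.
Codon 5: TCC (Ser) → GCC (Ala) — missense.
Codon 6: CGG (Arg) → CCG (Pro) — missense.
Synonymous: 3 of 6.

3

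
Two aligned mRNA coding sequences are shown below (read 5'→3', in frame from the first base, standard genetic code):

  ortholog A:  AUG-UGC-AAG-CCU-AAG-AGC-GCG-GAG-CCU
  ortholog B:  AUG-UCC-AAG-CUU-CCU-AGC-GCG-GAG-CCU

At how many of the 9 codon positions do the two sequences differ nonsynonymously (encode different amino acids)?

Codon 1: AUG Met / AUG Met — identical.
Codon 2: UGC Cys / UCC Ser — nonsynonymous.
Codon 3: AAG Lys / AAG Lys — identical.
Codon 4: CCU Pro / CUU Leu — nonsynonymous.
Codon 5: AAG Lys / CCU Pro — nonsynonymous.
Codon 6: AGC Ser / AGC Ser — identical.
Codon 7: GCG Ala / GCG Ala — identical.
Codon 8: GAG Glu / GAG Glu — identical.
Codon 9: CCU Pro / CCU Pro — identical.
Nonsynonymous differences: 3.

3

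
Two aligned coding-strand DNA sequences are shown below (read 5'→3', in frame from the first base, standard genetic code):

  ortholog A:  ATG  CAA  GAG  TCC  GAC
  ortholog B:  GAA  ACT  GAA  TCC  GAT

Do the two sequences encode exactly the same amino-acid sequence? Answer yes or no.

no

Codon 1: ATG Met / GAA Glu — nonsynonymous.
Codon 2: CAA Gln / ACT Thr — nonsynonymous.
Codon 3: GAG Glu / GAA Glu — synonymous.
Codon 4: TCC Ser / TCC Ser — identical.
Codon 5: GAC Asp / GAT Asp — synonymous.
Nonsynonymous differences: 2 → different protein.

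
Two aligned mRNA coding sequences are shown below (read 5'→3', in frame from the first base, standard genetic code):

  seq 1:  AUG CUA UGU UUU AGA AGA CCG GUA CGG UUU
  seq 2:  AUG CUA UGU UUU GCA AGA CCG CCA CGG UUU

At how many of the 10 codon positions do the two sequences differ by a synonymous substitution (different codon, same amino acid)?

0

Codon 1: AUG Met / AUG Met — identical.
Codon 2: CUA Leu / CUA Leu — identical.
Codon 3: UGU Cys / UGU Cys — identical.
Codon 4: UUU Phe / UUU Phe — identical.
Codon 5: AGA Arg / GCA Ala — nonsynonymous.
Codon 6: AGA Arg / AGA Arg — identical.
Codon 7: CCG Pro / CCG Pro — identical.
Codon 8: GUA Val / CCA Pro — nonsynonymous.
Codon 9: CGG Arg / CGG Arg — identical.
Codon 10: UUU Phe / UUU Phe — identical.
Synonymous differences: 0.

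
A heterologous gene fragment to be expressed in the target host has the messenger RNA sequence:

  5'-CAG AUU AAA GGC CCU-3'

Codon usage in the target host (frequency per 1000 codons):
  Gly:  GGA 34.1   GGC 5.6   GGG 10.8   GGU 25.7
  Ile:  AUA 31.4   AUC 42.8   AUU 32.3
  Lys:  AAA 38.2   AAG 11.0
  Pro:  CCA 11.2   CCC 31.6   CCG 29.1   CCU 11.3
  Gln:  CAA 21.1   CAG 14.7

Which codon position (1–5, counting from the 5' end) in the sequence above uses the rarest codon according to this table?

Codon 1 CAG (Gln): 14.7 per 1000.
Codon 2 AUU (Ile): 32.3 per 1000.
Codon 3 AAA (Lys): 38.2 per 1000.
Codon 4 GGC (Gly): 5.6 per 1000.
Codon 5 CCU (Pro): 11.3 per 1000.
Lowest frequency is 5.6 at codon 4.

4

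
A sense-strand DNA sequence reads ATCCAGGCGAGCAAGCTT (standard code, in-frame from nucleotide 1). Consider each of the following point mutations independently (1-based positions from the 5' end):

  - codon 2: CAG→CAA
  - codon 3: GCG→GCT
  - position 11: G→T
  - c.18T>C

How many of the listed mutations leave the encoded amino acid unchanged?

Codon 2: CAG (Gln) → CAA (Gln) — synonymous.
Codon 3: GCG (Ala) → GCT (Ala) — synonymous.
Codon 4: AGC (Ser) → ATC (Ile) — missense.
Codon 6: CTT (Leu) → CTC (Leu) — synonymous.
Synonymous: 3 of 4.

3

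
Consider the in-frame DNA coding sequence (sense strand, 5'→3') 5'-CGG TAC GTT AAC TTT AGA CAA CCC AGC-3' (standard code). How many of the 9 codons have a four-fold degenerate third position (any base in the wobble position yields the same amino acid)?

Codon 1 CGG (Arg): third position 4-fold.
Codon 2 TAC (Tyr): third position 2-fold.
Codon 3 GTT (Val): third position 4-fold.
Codon 4 AAC (Asn): third position 2-fold.
Codon 5 TTT (Phe): third position 2-fold.
Codon 6 AGA (Arg): third position 2-fold.
Codon 7 CAA (Gln): third position 2-fold.
Codon 8 CCC (Pro): third position 4-fold.
Codon 9 AGC (Ser): third position 2-fold.
Four-fold degenerate third positions: 3.

3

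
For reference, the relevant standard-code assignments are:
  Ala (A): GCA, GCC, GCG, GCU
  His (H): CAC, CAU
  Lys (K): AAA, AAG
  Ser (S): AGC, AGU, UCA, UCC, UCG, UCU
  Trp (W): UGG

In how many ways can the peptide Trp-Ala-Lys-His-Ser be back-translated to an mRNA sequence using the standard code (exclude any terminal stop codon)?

96

Trp: 1 codon.
Ala: 4 codons.
Lys: 2 codons.
His: 2 codons.
Ser: 6 codons.
1 × 4 × 2 × 2 × 6 = 96.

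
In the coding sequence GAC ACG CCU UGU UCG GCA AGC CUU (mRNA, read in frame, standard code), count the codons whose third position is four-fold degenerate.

5

Codon 1 GAC (Asp): third position 2-fold.
Codon 2 ACG (Thr): third position 4-fold.
Codon 3 CCU (Pro): third position 4-fold.
Codon 4 UGU (Cys): third position 2-fold.
Codon 5 UCG (Ser): third position 4-fold.
Codon 6 GCA (Ala): third position 4-fold.
Codon 7 AGC (Ser): third position 2-fold.
Codon 8 CUU (Leu): third position 4-fold.
Four-fold degenerate third positions: 5.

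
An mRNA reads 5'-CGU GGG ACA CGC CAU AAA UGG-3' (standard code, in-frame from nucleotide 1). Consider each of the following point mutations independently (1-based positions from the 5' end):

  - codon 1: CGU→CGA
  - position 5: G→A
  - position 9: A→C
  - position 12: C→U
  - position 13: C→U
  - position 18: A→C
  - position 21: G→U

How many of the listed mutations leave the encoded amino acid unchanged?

Codon 1: CGU (Arg) → CGA (Arg) — synonymous.
Codon 2: GGG (Gly) → GAG (Glu) — missense.
Codon 3: ACA (Thr) → ACC (Thr) — synonymous.
Codon 4: CGC (Arg) → CGU (Arg) — synonymous.
Codon 5: CAU (His) → UAU (Tyr) — missense.
Codon 6: AAA (Lys) → AAC (Asn) — missense.
Codon 7: UGG (Trp) → UGU (Cys) — missense.
Synonymous: 3 of 7.

3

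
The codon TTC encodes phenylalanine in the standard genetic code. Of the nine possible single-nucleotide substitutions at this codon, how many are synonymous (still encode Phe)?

Position 1: none → 0 synonymous.
Position 2: none → 0 synonymous.
Position 3: TTT → 1 synonymous.
Total: 0 + 0 + 1 = 1.

1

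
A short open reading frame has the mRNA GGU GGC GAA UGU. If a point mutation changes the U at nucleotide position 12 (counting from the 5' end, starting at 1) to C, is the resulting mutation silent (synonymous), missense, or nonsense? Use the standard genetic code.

silent

Position 12 falls in codon 4: UGU → Cys.
After the substitution the codon is UGC → Cys.
Both encode Cys, so the change is synonymous.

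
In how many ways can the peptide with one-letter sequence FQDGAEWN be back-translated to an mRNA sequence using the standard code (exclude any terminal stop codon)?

Phe: 2 codons.
Gln: 2 codons.
Asp: 2 codons.
Gly: 4 codons.
Ala: 4 codons.
Glu: 2 codons.
Trp: 1 codon.
Asn: 2 codons.
2 × 2 × 2 × 4 × 4 × 2 × 1 × 2 = 512.

512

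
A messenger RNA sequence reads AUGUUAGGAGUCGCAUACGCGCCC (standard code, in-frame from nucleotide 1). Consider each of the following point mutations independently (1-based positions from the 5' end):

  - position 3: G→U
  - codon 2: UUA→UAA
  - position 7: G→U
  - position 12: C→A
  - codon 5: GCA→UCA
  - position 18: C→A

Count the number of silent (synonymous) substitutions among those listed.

Codon 1: AUG (Met) → AUU (Ile) — missense.
Codon 2: UUA (Leu) → UAA (Stop) — nonsense.
Codon 3: GGA (Gly) → UGA (Stop) — nonsense.
Codon 4: GUC (Val) → GUA (Val) — synonymous.
Codon 5: GCA (Ala) → UCA (Ser) — missense.
Codon 6: UAC (Tyr) → UAA (Stop) — nonsense.
Synonymous: 1 of 6.

1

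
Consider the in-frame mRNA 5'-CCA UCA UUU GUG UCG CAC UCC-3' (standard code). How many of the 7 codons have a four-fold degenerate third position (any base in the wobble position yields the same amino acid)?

5

Codon 1 CCA (Pro): third position 4-fold.
Codon 2 UCA (Ser): third position 4-fold.
Codon 3 UUU (Phe): third position 2-fold.
Codon 4 GUG (Val): third position 4-fold.
Codon 5 UCG (Ser): third position 4-fold.
Codon 6 CAC (His): third position 2-fold.
Codon 7 UCC (Ser): third position 4-fold.
Four-fold degenerate third positions: 5.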